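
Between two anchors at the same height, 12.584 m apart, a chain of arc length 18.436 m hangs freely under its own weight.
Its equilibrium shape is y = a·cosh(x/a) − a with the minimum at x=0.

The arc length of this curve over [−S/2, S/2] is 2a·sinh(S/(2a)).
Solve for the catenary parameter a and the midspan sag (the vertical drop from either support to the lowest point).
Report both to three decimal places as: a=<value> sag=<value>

seed: a₀ = √(S³/(24(L−S))) = √(12.584³/(24·5.852)) = 3.766780
iter 1: u=1.670392  f(a)=+8.728e-01  f'(a)=-4.065e+00  a ← 3.766780 − (+8.728e-01/-4.065e+00) = 3.981487
iter 2: u=1.580314  f(a)=+8.019e-02  f'(a)=-3.350e+00  a ← 3.981487 − (+8.019e-02/-3.350e+00) = 4.005426
iter 3: u=1.570869  f(a)=+8.280e-04  f'(a)=-3.281e+00  a ← 4.005426 − (+8.280e-04/-3.281e+00) = 4.005678
iter 4: u=1.570770  f(a)=+9.031e-08  f'(a)=-3.280e+00  a ← 4.005678 − (+9.031e-08/-3.280e+00) = 4.005678
iter 5: u=1.570770  f(a)=+3.553e-15  f'(a)=-3.280e+00  a ← 4.005678 − (+3.553e-15/-3.280e+00) = 4.005678
converged: |Δa| < 1e-12 after 5 iterations
sag = a·(cosh(S/(2a)) − 1) = 4.005678·(cosh(1.570770) − 1) = 6.045042
T_max/T_min = cosh(S/(2a)) = 2.509118

a=4.006 sag=6.045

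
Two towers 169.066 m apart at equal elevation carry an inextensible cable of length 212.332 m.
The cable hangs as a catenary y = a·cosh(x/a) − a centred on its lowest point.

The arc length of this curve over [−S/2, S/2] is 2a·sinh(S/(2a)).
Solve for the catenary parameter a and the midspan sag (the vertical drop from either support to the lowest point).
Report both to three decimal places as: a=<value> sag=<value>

a=70.697 sag=56.854

seed: a₀ = √(S³/(24(L−S))) = √(169.066³/(24·43.266)) = 68.219012
iter 1: u=1.239141  f(a)=+3.446e+00  f'(a)=-1.474e+00  a ← 68.219012 − (+3.446e+00/-1.474e+00) = 70.556380
iter 2: u=1.198092  f(a)=+1.850e-01  f'(a)=-1.320e+00  a ← 70.556380 − (+1.850e-01/-1.320e+00) = 70.696569
iter 3: u=1.195716  f(a)=+6.004e-04  f'(a)=-1.311e+00  a ← 70.696569 − (+6.004e-04/-1.311e+00) = 70.697027
iter 4: u=1.195708  f(a)=+6.367e-09  f'(a)=-1.311e+00  a ← 70.697027 − (+6.367e-09/-1.311e+00) = 70.697027
iter 5: u=1.195708  f(a)=+0.000e+00  f'(a)=-1.311e+00  a ← 70.697027 − (+0.000e+00/-1.311e+00) = 70.697027
converged: |Δa| < 1e-12 after 5 iterations
sag = a·(cosh(S/(2a)) − 1) = 70.697027·(cosh(1.195708) − 1) = 56.854097
T_max/T_min = cosh(S/(2a)) = 1.804194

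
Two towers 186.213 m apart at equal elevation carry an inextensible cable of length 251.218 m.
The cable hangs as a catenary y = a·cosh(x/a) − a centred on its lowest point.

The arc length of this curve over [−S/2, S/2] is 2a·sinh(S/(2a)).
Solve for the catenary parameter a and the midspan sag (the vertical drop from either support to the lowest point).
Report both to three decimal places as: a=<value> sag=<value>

seed: a₀ = √(S³/(24(L−S))) = √(186.213³/(24·65.005)) = 64.333324
iter 1: u=1.447251  f(a)=+7.157e+00  f'(a)=-2.477e+00  a ← 64.333324 − (+7.157e+00/-2.477e+00) = 67.222746
iter 2: u=1.385045  f(a)=+5.104e-01  f'(a)=-2.135e+00  a ← 67.222746 − (+5.104e-01/-2.135e+00) = 67.461797
iter 3: u=1.380137  f(a)=+3.037e-03  f'(a)=-2.110e+00  a ← 67.461797 − (+3.037e-03/-2.110e+00) = 67.463236
iter 4: u=1.380107  f(a)=+1.089e-07  f'(a)=-2.110e+00  a ← 67.463236 − (+1.089e-07/-2.110e+00) = 67.463236
iter 5: u=1.380107  f(a)=+5.684e-14  f'(a)=-2.110e+00  a ← 67.463236 − (+5.684e-14/-2.110e+00) = 67.463236
converged: |Δa| < 1e-12 after 5 iterations
sag = a·(cosh(S/(2a)) − 1) = 67.463236·(cosh(1.380107) − 1) = 75.116247
T_max/T_min = cosh(S/(2a)) = 2.113440

a=67.463 sag=75.116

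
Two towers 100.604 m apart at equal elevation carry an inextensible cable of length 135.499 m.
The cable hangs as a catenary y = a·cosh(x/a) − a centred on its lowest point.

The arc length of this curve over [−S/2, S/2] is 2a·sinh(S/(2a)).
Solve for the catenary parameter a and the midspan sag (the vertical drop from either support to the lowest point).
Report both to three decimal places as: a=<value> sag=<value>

seed: a₀ = √(S³/(24(L−S))) = √(100.604³/(24·34.895)) = 34.868692
iter 1: u=1.442612  f(a)=+3.816e+00  f'(a)=-2.450e+00  a ← 34.868692 − (+3.816e+00/-2.450e+00) = 36.426207
iter 2: u=1.380929  f(a)=+2.706e-01  f'(a)=-2.114e+00  a ← 36.426207 − (+2.706e-01/-2.114e+00) = 36.554209
iter 3: u=1.376093  f(a)=+1.590e-03  f'(a)=-2.089e+00  a ← 36.554209 − (+1.590e-03/-2.089e+00) = 36.554970
iter 4: u=1.376065  f(a)=+5.561e-08  f'(a)=-2.089e+00  a ← 36.554970 − (+5.561e-08/-2.089e+00) = 36.554970
iter 5: u=1.376065  f(a)=+2.842e-14  f'(a)=-2.089e+00  a ← 36.554970 − (+2.842e-14/-2.089e+00) = 36.554970
converged: |Δa| < 1e-12 after 5 iterations
sag = a·(cosh(S/(2a)) − 1) = 36.554970·(cosh(1.376065) − 1) = 40.427239
T_max/T_min = cosh(S/(2a)) = 2.105930

a=36.555 sag=40.427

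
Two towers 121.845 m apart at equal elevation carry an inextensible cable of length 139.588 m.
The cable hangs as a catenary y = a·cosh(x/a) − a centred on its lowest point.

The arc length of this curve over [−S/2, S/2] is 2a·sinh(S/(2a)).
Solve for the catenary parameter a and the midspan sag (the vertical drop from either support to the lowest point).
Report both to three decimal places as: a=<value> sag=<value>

seed: a₀ = √(S³/(24(L−S))) = √(121.845³/(24·17.743)) = 65.176708
iter 1: u=0.934728  f(a)=+7.914e-01  f'(a)=-5.935e-01  a ← 65.176708 − (+7.914e-01/-5.935e-01) = 66.510137
iter 2: u=0.915988  f(a)=+2.494e-02  f'(a)=-5.567e-01  a ← 66.510137 − (+2.494e-02/-5.567e-01) = 66.554940
iter 3: u=0.915372  f(a)=+2.655e-05  f'(a)=-5.555e-01  a ← 66.554940 − (+2.655e-05/-5.555e-01) = 66.554988
iter 4: u=0.915371  f(a)=+3.016e-11  f'(a)=-5.555e-01  a ← 66.554988 − (+3.016e-11/-5.555e-01) = 66.554988
converged: |Δa| < 1e-12 after 4 iterations
sag = a·(cosh(S/(2a)) − 1) = 66.554988·(cosh(0.915371) − 1) = 29.885506
T_max/T_min = cosh(S/(2a)) = 1.449035

a=66.555 sag=29.886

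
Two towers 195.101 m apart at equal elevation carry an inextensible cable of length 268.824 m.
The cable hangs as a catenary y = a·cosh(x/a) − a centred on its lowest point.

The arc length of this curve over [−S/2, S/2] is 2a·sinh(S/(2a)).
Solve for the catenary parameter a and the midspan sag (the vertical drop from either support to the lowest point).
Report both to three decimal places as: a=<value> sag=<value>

a=68.179 sag=82.536

seed: a₀ = √(S³/(24(L−S))) = √(195.101³/(24·73.723)) = 64.786143
iter 1: u=1.505731  f(a)=+8.823e+00  f'(a)=-2.835e+00  a ← 64.786143 − (+8.823e+00/-2.835e+00) = 67.897795
iter 2: u=1.436726  f(a)=+6.755e-01  f'(a)=-2.416e+00  a ← 67.897795 − (+6.755e-01/-2.416e+00) = 68.177323
iter 3: u=1.430835  f(a)=+4.685e-03  f'(a)=-2.383e+00  a ← 68.177323 − (+4.685e-03/-2.383e+00) = 68.179289
iter 4: u=1.430794  f(a)=+2.288e-07  f'(a)=-2.383e+00  a ← 68.179289 − (+2.288e-07/-2.383e+00) = 68.179289
iter 5: u=1.430794  f(a)=-5.684e-14  f'(a)=-2.383e+00  a ← 68.179289 − (-5.684e-14/-2.383e+00) = 68.179289
converged: |Δa| < 1e-12 after 5 iterations
sag = a·(cosh(S/(2a)) − 1) = 68.179289·(cosh(1.430794) − 1) = 82.535678
T_max/T_min = cosh(S/(2a)) = 2.210568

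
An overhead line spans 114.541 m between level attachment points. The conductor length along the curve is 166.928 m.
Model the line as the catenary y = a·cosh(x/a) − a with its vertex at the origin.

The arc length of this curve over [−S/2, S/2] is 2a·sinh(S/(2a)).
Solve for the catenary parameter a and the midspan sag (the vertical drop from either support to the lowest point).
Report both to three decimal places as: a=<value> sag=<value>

seed: a₀ = √(S³/(24(L−S))) = √(114.541³/(24·52.387)) = 34.571965
iter 1: u=1.656559  f(a)=+7.676e+00  f'(a)=-3.948e+00  a ← 34.571965 − (+7.676e+00/-3.948e+00) = 36.516217
iter 2: u=1.568358  f(a)=+6.951e-01  f'(a)=-3.263e+00  a ← 36.516217 − (+6.951e-01/-3.263e+00) = 36.729275
iter 3: u=1.559260  f(a)=+6.954e-03  f'(a)=-3.198e+00  a ← 36.729275 − (+6.954e-03/-3.198e+00) = 36.731449
iter 4: u=1.559168  f(a)=+7.114e-07  f'(a)=-3.197e+00  a ← 36.731449 − (+7.114e-07/-3.197e+00) = 36.731450
iter 5: u=1.559168  f(a)=+0.000e+00  f'(a)=-3.197e+00  a ← 36.731450 − (+0.000e+00/-3.197e+00) = 36.731450
converged: |Δa| < 1e-12 after 5 iterations
sag = a·(cosh(S/(2a)) − 1) = 36.731450·(cosh(1.559168) − 1) = 54.457578
T_max/T_min = cosh(S/(2a)) = 2.482587

a=36.731 sag=54.458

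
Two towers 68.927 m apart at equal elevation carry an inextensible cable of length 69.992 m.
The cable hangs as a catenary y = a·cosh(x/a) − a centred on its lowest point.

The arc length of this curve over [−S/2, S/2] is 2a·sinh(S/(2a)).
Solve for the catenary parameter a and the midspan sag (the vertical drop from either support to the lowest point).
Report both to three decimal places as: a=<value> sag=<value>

seed: a₀ = √(S³/(24(L−S))) = √(68.927³/(24·1.065)) = 113.188848
iter 1: u=0.304478  f(a)=+4.948e-03  f'(a)=-1.899e-02  a ← 113.188848 − (+4.948e-03/-1.899e-02) = 113.449339
iter 2: u=0.303779  f(a)=+1.713e-05  f'(a)=-1.886e-02  a ← 113.449339 − (+1.713e-05/-1.886e-02) = 113.450248
iter 3: u=0.303776  f(a)=+2.070e-10  f'(a)=-1.886e-02  a ← 113.450248 − (+2.070e-10/-1.886e-02) = 113.450248
iter 4: u=0.303776  f(a)=+1.421e-14  f'(a)=-1.886e-02  a ← 113.450248 − (+1.421e-14/-1.886e-02) = 113.450248
converged: |Δa| < 1e-12 after 4 iterations
sag = a·(cosh(S/(2a)) − 1) = 113.450248·(cosh(0.303776) − 1) = 5.274976
T_max/T_min = cosh(S/(2a)) = 1.046496

a=113.450 sag=5.275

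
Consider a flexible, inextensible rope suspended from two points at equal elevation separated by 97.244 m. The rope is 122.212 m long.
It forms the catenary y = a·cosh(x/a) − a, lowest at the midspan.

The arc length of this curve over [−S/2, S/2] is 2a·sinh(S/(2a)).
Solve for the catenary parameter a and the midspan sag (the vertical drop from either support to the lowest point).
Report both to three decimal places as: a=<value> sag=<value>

seed: a₀ = √(S³/(24(L−S))) = √(97.244³/(24·24.968)) = 39.173892
iter 1: u=1.241184  f(a)=+1.995e+00  f'(a)=-1.482e+00  a ← 39.173892 − (+1.995e+00/-1.482e+00) = 40.520034
iter 2: u=1.199950  f(a)=+1.075e-01  f'(a)=-1.326e+00  a ← 40.520034 − (+1.075e-01/-1.326e+00) = 40.601047
iter 3: u=1.197555  f(a)=+3.510e-04  f'(a)=-1.318e+00  a ← 40.601047 − (+3.510e-04/-1.318e+00) = 40.601313
iter 4: u=1.197547  f(a)=+3.771e-09  f'(a)=-1.318e+00  a ← 40.601313 − (+3.771e-09/-1.318e+00) = 40.601313
iter 5: u=1.197547  f(a)=-1.421e-14  f'(a)=-1.318e+00  a ← 40.601313 − (-1.421e-14/-1.318e+00) = 40.601313
converged: |Δa| < 1e-12 after 5 iterations
sag = a·(cosh(S/(2a)) − 1) = 40.601313·(cosh(1.197547) − 1) = 32.763596
T_max/T_min = cosh(S/(2a)) = 1.806959

a=40.601 sag=32.764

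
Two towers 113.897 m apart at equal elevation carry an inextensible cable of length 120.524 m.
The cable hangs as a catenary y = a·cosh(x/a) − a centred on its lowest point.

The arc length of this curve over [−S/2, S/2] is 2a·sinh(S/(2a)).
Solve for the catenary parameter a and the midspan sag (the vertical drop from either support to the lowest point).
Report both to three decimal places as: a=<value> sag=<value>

seed: a₀ = √(S³/(24(L−S))) = √(113.897³/(24·6.627)) = 96.383861
iter 1: u=0.590851  f(a)=+1.166e-01  f'(a)=-1.424e-01  a ← 96.383861 − (+1.166e-01/-1.424e-01) = 97.203130
iter 2: u=0.585871  f(a)=+1.504e-03  f'(a)=-1.387e-01  a ← 97.203130 − (+1.504e-03/-1.387e-01) = 97.213971
iter 3: u=0.585806  f(a)=+2.573e-07  f'(a)=-1.387e-01  a ← 97.213971 − (+2.573e-07/-1.387e-01) = 97.213973
iter 4: u=0.585806  f(a)=+4.263e-14  f'(a)=-1.387e-01  a ← 97.213973 − (+4.263e-14/-1.387e-01) = 97.213973
converged: |Δa| < 1e-12 after 4 iterations
sag = a·(cosh(S/(2a)) − 1) = 97.213973·(cosh(0.585806) − 1) = 17.162883
T_max/T_min = cosh(S/(2a)) = 1.176547

a=97.214 sag=17.163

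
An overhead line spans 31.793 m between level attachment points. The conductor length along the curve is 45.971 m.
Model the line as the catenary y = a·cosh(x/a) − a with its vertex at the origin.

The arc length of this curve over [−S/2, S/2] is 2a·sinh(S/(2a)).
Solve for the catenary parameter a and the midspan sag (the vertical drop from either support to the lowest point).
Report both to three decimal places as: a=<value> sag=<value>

seed: a₀ = √(S³/(24(L−S))) = √(31.793³/(24·14.178)) = 9.718163
iter 1: u=1.635752  f(a)=+2.022e+00  f'(a)=-3.777e+00  a ← 9.718163 − (+2.022e+00/-3.777e+00) = 10.253573
iter 2: u=1.550338  f(a)=+1.792e-01  f'(a)=-3.135e+00  a ← 10.253573 − (+1.792e-01/-3.135e+00) = 10.310720
iter 3: u=1.541745  f(a)=+1.708e-03  f'(a)=-3.075e+00  a ← 10.310720 − (+1.708e-03/-3.075e+00) = 10.311276
iter 4: u=1.541662  f(a)=+1.585e-07  f'(a)=-3.075e+00  a ← 10.311276 − (+1.585e-07/-3.075e+00) = 10.311276
iter 5: u=1.541662  f(a)=-7.105e-15  f'(a)=-3.075e+00  a ← 10.311276 − (-7.105e-15/-3.075e+00) = 10.311276
converged: |Δa| < 1e-12 after 5 iterations
sag = a·(cosh(S/(2a)) − 1) = 10.311276·(cosh(1.541662) − 1) = 14.881096
T_max/T_min = cosh(S/(2a)) = 2.443187

a=10.311 sag=14.881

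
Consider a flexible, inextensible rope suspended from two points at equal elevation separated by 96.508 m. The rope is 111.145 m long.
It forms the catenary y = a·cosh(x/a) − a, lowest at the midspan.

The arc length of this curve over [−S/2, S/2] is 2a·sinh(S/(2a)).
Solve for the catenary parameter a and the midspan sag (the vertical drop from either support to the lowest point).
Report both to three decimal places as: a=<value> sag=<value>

seed: a₀ = √(S³/(24(L−S))) = √(96.508³/(24·14.637)) = 50.584017
iter 1: u=0.953938  f(a)=+6.806e-01  f'(a)=-6.331e-01  a ← 50.584017 − (+6.806e-01/-6.331e-01) = 51.658995
iter 2: u=0.934087  f(a)=+2.230e-02  f'(a)=-5.922e-01  a ← 51.658995 − (+2.230e-02/-5.922e-01) = 51.696649
iter 3: u=0.933407  f(a)=+2.574e-05  f'(a)=-5.909e-01  a ← 51.696649 − (+2.574e-05/-5.909e-01) = 51.696693
iter 4: u=0.933406  f(a)=+3.440e-11  f'(a)=-5.909e-01  a ← 51.696693 − (+3.440e-11/-5.909e-01) = 51.696693
iter 5: u=0.933406  f(a)=-4.263e-14  f'(a)=-5.909e-01  a ← 51.696693 − (-4.263e-14/-5.909e-01) = 51.696693
converged: |Δa| < 1e-12 after 5 iterations
sag = a·(cosh(S/(2a)) − 1) = 51.696693·(cosh(0.933406) − 1) = 24.203576
T_max/T_min = cosh(S/(2a)) = 1.468184

a=51.697 sag=24.204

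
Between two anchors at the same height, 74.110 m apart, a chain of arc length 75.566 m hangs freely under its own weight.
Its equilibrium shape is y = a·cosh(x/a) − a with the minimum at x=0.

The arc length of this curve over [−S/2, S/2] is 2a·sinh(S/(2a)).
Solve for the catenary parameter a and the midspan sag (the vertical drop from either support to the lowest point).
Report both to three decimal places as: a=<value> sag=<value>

seed: a₀ = √(S³/(24(L−S))) = √(74.110³/(24·1.456)) = 107.926703
iter 1: u=0.343335  f(a)=+8.606e-03  f'(a)=-2.730e-02  a ← 107.926703 − (+8.606e-03/-2.730e-02) = 108.241923
iter 2: u=0.342335  f(a)=+3.785e-05  f'(a)=-2.706e-02  a ← 108.241923 − (+3.785e-05/-2.706e-02) = 108.243321
iter 3: u=0.342331  f(a)=+7.393e-10  f'(a)=-2.706e-02  a ← 108.243321 − (+7.393e-10/-2.706e-02) = 108.243322
iter 4: u=0.342331  f(a)=+0.000e+00  f'(a)=-2.706e-02  a ← 108.243322 − (+0.000e+00/-2.706e-02) = 108.243322
converged: |Δa| < 1e-12 after 4 iterations
sag = a·(cosh(S/(2a)) − 1) = 108.243322·(cosh(0.342331) − 1) = 6.404713
T_max/T_min = cosh(S/(2a)) = 1.059170

a=108.243 sag=6.405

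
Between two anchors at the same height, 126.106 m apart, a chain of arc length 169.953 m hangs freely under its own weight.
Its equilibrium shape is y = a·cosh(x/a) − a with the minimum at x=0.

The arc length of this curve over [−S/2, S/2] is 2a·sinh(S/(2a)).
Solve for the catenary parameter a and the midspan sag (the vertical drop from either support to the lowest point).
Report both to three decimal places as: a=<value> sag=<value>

a=45.770 sag=50.749

seed: a₀ = √(S³/(24(L−S))) = √(126.106³/(24·43.847)) = 43.654404
iter 1: u=1.444367  f(a)=+4.808e+00  f'(a)=-2.460e+00  a ← 43.654404 − (+4.808e+00/-2.460e+00) = 45.608409
iter 2: u=1.382486  f(a)=+3.416e-01  f'(a)=-2.122e+00  a ← 45.608409 − (+3.416e-01/-2.122e+00) = 45.769402
iter 3: u=1.377623  f(a)=+2.017e-03  f'(a)=-2.097e+00  a ← 45.769402 − (+2.017e-03/-2.097e+00) = 45.770364
iter 4: u=1.377594  f(a)=+7.121e-08  f'(a)=-2.097e+00  a ← 45.770364 − (+7.121e-08/-2.097e+00) = 45.770364
iter 5: u=1.377594  f(a)=+0.000e+00  f'(a)=-2.097e+00  a ← 45.770364 − (+0.000e+00/-2.097e+00) = 45.770364
converged: |Δa| < 1e-12 after 5 iterations
sag = a·(cosh(S/(2a)) − 1) = 45.770364·(cosh(1.377594) − 1) = 50.748711
T_max/T_min = cosh(S/(2a)) = 2.108768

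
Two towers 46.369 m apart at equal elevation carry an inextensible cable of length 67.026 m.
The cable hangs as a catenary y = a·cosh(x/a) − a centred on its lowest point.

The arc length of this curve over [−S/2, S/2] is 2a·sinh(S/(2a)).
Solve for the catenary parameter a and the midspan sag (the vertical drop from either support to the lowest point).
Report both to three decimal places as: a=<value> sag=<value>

seed: a₀ = √(S³/(24(L−S))) = √(46.369³/(24·20.657)) = 14.180853
iter 1: u=1.634916  f(a)=+2.943e+00  f'(a)=-3.770e+00  a ← 14.180853 − (+2.943e+00/-3.770e+00) = 14.961480
iter 2: u=1.549613  f(a)=+2.605e-01  f'(a)=-3.130e+00  a ← 14.961480 − (+2.605e-01/-3.130e+00) = 15.044711
iter 3: u=1.541040  f(a)=+2.479e-03  f'(a)=-3.071e+00  a ← 15.044711 − (+2.479e-03/-3.071e+00) = 15.045518
iter 4: u=1.540957  f(a)=+2.291e-07  f'(a)=-3.070e+00  a ← 15.045518 − (+2.291e-07/-3.070e+00) = 15.045518
iter 5: u=1.540957  f(a)=+0.000e+00  f'(a)=-3.070e+00  a ← 15.045518 − (+0.000e+00/-3.070e+00) = 15.045518
converged: |Δa| < 1e-12 after 5 iterations
sag = a·(cosh(S/(2a)) − 1) = 15.045518·(cosh(1.540957) − 1) = 21.689870
T_max/T_min = cosh(S/(2a)) = 2.441617

a=15.046 sag=21.690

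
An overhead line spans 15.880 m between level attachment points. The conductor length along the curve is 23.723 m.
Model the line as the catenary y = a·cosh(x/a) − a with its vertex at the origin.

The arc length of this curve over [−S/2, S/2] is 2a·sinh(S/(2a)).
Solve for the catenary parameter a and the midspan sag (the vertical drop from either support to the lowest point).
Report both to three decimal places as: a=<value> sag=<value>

seed: a₀ = √(S³/(24(L−S))) = √(15.880³/(24·7.843)) = 4.612422
iter 1: u=1.721438  f(a)=+1.248e+00  f'(a)=-4.521e+00  a ← 4.612422 − (+1.248e+00/-4.521e+00) = 4.888346
iter 2: u=1.624271  f(a)=+1.207e-01  f'(a)=-3.685e+00  a ← 4.888346 − (+1.207e-01/-3.685e+00) = 4.921102
iter 3: u=1.613460  f(a)=+1.397e-03  f'(a)=-3.600e+00  a ← 4.921102 − (+1.397e-03/-3.600e+00) = 4.921490
iter 4: u=1.613332  f(a)=+1.921e-07  f'(a)=-3.599e+00  a ← 4.921490 − (+1.921e-07/-3.599e+00) = 4.921491
iter 5: u=1.613332  f(a)=+3.553e-15  f'(a)=-3.599e+00  a ← 4.921491 − (+3.553e-15/-3.599e+00) = 4.921491
converged: |Δa| < 1e-12 after 5 iterations
sag = a·(cosh(S/(2a)) − 1) = 4.921491·(cosh(1.613332) − 1) = 7.920482
T_max/T_min = cosh(S/(2a)) = 2.609366

a=4.921 sag=7.920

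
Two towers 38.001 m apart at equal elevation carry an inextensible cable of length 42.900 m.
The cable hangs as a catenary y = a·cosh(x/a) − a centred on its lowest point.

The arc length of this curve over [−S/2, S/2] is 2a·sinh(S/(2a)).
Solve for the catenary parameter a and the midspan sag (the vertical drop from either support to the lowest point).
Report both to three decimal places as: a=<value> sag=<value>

seed: a₀ = √(S³/(24(L−S))) = √(38.001³/(24·4.899)) = 21.603952
iter 1: u=0.879492  f(a)=+1.930e-01  f'(a)=-4.896e-01  a ← 21.603952 − (+1.930e-01/-4.896e-01) = 21.998152
iter 2: u=0.863732  f(a)=+5.409e-03  f'(a)=-4.625e-01  a ← 21.998152 − (+5.409e-03/-4.625e-01) = 22.009848
iter 3: u=0.863273  f(a)=+4.520e-06  f'(a)=-4.617e-01  a ← 22.009848 − (+4.520e-06/-4.617e-01) = 22.009858
iter 4: u=0.863272  f(a)=+3.169e-12  f'(a)=-4.617e-01  a ← 22.009858 − (+3.169e-12/-4.617e-01) = 22.009858
converged: |Δa| < 1e-12 after 4 iterations
sag = a·(cosh(S/(2a)) − 1) = 22.009858·(cosh(0.863272) − 1) = 8.723452
T_max/T_min = cosh(S/(2a)) = 1.396343

a=22.010 sag=8.723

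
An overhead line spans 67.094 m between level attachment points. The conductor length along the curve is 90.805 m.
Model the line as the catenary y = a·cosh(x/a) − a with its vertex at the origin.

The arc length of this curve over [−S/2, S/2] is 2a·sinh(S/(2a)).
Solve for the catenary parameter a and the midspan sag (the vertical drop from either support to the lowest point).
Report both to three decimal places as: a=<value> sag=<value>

a=24.172 sag=27.264

seed: a₀ = √(S³/(24(L−S))) = √(67.094³/(24·23.711)) = 23.038010
iter 1: u=1.456159  f(a)=+2.645e+00  f'(a)=-2.529e+00  a ← 23.038010 − (+2.645e+00/-2.529e+00) = 24.083591
iter 2: u=1.392940  f(a)=+1.907e-01  f'(a)=-2.177e+00  a ← 24.083591 − (+1.907e-01/-2.177e+00) = 24.171205
iter 3: u=1.387891  f(a)=+1.162e-03  f'(a)=-2.150e+00  a ← 24.171205 − (+1.162e-03/-2.150e+00) = 24.171746
iter 4: u=1.387860  f(a)=+4.371e-08  f'(a)=-2.150e+00  a ← 24.171746 − (+4.371e-08/-2.150e+00) = 24.171746
iter 5: u=1.387860  f(a)=-1.421e-14  f'(a)=-2.150e+00  a ← 24.171746 − (-1.421e-14/-2.150e+00) = 24.171746
converged: |Δa| < 1e-12 after 5 iterations
sag = a·(cosh(S/(2a)) − 1) = 24.171746·(cosh(1.387860) − 1) = 27.264237
T_max/T_min = cosh(S/(2a)) = 2.127938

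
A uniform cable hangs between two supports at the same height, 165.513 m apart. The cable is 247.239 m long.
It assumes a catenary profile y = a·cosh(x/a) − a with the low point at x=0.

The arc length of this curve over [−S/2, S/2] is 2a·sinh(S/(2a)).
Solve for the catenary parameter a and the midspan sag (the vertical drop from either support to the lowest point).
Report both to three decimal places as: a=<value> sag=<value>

a=51.301 sag=82.541

seed: a₀ = √(S³/(24(L−S))) = √(165.513³/(24·81.726)) = 48.079775
iter 1: u=1.721233  f(a)=+1.300e+01  f'(a)=-4.519e+00  a ← 48.079775 − (+1.300e+01/-4.519e+00) = 50.955450
iter 2: u=1.624095  f(a)=+1.257e+00  f'(a)=-3.684e+00  a ← 50.955450 − (+1.257e+00/-3.684e+00) = 51.296756
iter 3: u=1.613289  f(a)=+1.455e-02  f'(a)=-3.599e+00  a ← 51.296756 − (+1.455e-02/-3.599e+00) = 51.300799
iter 4: u=1.613162  f(a)=+1.998e-06  f'(a)=-3.598e+00  a ← 51.300799 − (+1.998e-06/-3.598e+00) = 51.300799
iter 5: u=1.613162  f(a)=+0.000e+00  f'(a)=-3.598e+00  a ← 51.300799 − (+0.000e+00/-3.598e+00) = 51.300799
converged: |Δa| < 1e-12 after 5 iterations
sag = a·(cosh(S/(2a)) − 1) = 51.300799·(cosh(1.613162) − 1) = 82.540722
T_max/T_min = cosh(S/(2a)) = 2.608956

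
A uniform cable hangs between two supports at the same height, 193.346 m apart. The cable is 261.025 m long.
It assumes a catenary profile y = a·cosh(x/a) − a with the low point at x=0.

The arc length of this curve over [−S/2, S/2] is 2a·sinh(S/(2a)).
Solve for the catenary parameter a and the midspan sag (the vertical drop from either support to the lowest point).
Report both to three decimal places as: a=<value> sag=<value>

a=69.960 sag=78.121

seed: a₀ = √(S³/(24(L−S))) = √(193.346³/(24·67.679)) = 66.706814
iter 1: u=1.449222  f(a)=+7.473e+00  f'(a)=-2.489e+00  a ← 66.706814 − (+7.473e+00/-2.489e+00) = 69.709793
iter 2: u=1.386792  f(a)=+5.343e-01  f'(a)=-2.144e+00  a ← 69.709793 − (+5.343e-01/-2.144e+00) = 69.958942
iter 3: u=1.381853  f(a)=+3.195e-03  f'(a)=-2.119e+00  a ← 69.958942 − (+3.195e-03/-2.119e+00) = 69.960451
iter 4: u=1.381824  f(a)=+1.158e-07  f'(a)=-2.119e+00  a ← 69.960451 − (+1.158e-07/-2.119e+00) = 69.960451
iter 5: u=1.381824  f(a)=+0.000e+00  f'(a)=-2.119e+00  a ← 69.960451 − (+0.000e+00/-2.119e+00) = 69.960451
converged: |Δa| < 1e-12 after 5 iterations
sag = a·(cosh(S/(2a)) − 1) = 69.960451·(cosh(1.381824) − 1) = 78.120532
T_max/T_min = cosh(S/(2a)) = 2.116638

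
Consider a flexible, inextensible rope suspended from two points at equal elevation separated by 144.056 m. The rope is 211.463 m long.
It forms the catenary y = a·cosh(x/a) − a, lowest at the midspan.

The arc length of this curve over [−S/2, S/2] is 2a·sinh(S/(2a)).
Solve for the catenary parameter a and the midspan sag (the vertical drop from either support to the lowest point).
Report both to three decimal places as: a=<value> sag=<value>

seed: a₀ = √(S³/(24(L−S))) = √(144.056³/(24·67.407)) = 42.987175
iter 1: u=1.675570  f(a)=+1.012e+01  f'(a)=-4.110e+00  a ← 42.987175 − (+1.012e+01/-4.110e+00) = 45.449718
iter 2: u=1.584784  f(a)=+9.348e-01  f'(a)=-3.383e+00  a ← 45.449718 − (+9.348e-01/-3.383e+00) = 45.726064
iter 3: u=1.575207  f(a)=+9.767e-03  f'(a)=-3.312e+00  a ← 45.726064 − (+9.767e-03/-3.312e+00) = 45.729013
iter 4: u=1.575105  f(a)=+1.091e-06  f'(a)=-3.311e+00  a ← 45.729013 − (+1.091e-06/-3.311e+00) = 45.729013
iter 5: u=1.575105  f(a)=+0.000e+00  f'(a)=-3.311e+00  a ← 45.729013 − (+0.000e+00/-3.311e+00) = 45.729013
converged: |Δa| < 1e-12 after 5 iterations
sag = a·(cosh(S/(2a)) − 1) = 45.729013·(cosh(1.575105) − 1) = 69.467743
T_max/T_min = cosh(S/(2a)) = 2.519117

a=45.729 sag=69.468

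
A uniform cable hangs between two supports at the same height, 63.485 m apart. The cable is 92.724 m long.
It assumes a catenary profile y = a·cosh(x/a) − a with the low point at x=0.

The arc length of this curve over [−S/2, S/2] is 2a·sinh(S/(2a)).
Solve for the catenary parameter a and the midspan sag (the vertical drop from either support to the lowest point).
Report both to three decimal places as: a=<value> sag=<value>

seed: a₀ = √(S³/(24(L−S))) = √(63.485³/(24·29.239)) = 19.095006
iter 1: u=1.662346  f(a)=+4.316e+00  f'(a)=-3.997e+00  a ← 19.095006 − (+4.316e+00/-3.997e+00) = 20.174953
iter 2: u=1.573362  f(a)=+3.932e-01  f'(a)=-3.299e+00  a ← 20.174953 − (+3.932e-01/-3.299e+00) = 20.294160
iter 3: u=1.564120  f(a)=+3.987e-03  f'(a)=-3.232e+00  a ← 20.294160 − (+3.987e-03/-3.232e+00) = 20.295393
iter 4: u=1.564025  f(a)=+4.190e-07  f'(a)=-3.232e+00  a ← 20.295393 − (+4.190e-07/-3.232e+00) = 20.295393
iter 5: u=1.564025  f(a)=-1.421e-14  f'(a)=-3.232e+00  a ← 20.295393 − (-1.421e-14/-3.232e+00) = 20.295393
converged: |Δa| < 1e-12 after 5 iterations
sag = a·(cosh(S/(2a)) − 1) = 20.295393·(cosh(1.564025) − 1) = 30.314270
T_max/T_min = cosh(S/(2a)) = 2.493653

a=20.295 sag=30.314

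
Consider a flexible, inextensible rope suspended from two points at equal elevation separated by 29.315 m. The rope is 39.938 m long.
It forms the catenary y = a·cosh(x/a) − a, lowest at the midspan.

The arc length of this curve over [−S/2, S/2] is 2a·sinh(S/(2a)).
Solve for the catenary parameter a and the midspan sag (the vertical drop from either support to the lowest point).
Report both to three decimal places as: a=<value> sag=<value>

a=10.441 sag=12.093

seed: a₀ = √(S³/(24(L−S))) = √(29.315³/(24·10.623)) = 9.940441
iter 1: u=1.474532  f(a)=+1.216e+00  f'(a)=-2.640e+00  a ← 9.940441 − (+1.216e+00/-2.640e+00) = 10.401295
iter 2: u=1.409200  f(a)=+8.971e-02  f'(a)=-2.263e+00  a ← 10.401295 − (+8.971e-02/-2.263e+00) = 10.440931
iter 3: u=1.403850  f(a)=+5.738e-04  f'(a)=-2.235e+00  a ← 10.440931 − (+5.738e-04/-2.235e+00) = 10.441188
iter 4: u=1.403815  f(a)=+2.381e-08  f'(a)=-2.234e+00  a ← 10.441188 − (+2.381e-08/-2.234e+00) = 10.441188
iter 5: u=1.403815  f(a)=+0.000e+00  f'(a)=-2.234e+00  a ← 10.441188 − (+0.000e+00/-2.234e+00) = 10.441188
converged: |Δa| < 1e-12 after 5 iterations
sag = a·(cosh(S/(2a)) − 1) = 10.441188·(cosh(1.403815) − 1) = 12.092772
T_max/T_min = cosh(S/(2a)) = 2.158180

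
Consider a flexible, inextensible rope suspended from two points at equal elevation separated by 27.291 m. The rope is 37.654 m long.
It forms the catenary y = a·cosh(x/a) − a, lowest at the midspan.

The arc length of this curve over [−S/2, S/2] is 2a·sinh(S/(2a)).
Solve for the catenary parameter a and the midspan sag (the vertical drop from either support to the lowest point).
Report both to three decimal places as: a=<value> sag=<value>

seed: a₀ = √(S³/(24(L−S))) = √(27.291³/(24·10.363)) = 9.040258
iter 1: u=1.509415  f(a)=+1.247e+00  f'(a)=-2.859e+00  a ← 9.040258 − (+1.247e+00/-2.859e+00) = 9.476245
iter 2: u=1.439969  f(a)=+9.586e-02  f'(a)=-2.435e+00  a ← 9.476245 − (+9.586e-02/-2.435e+00) = 9.515611
iter 3: u=1.434012  f(a)=+6.711e-04  f'(a)=-2.401e+00  a ← 9.515611 − (+6.711e-04/-2.401e+00) = 9.515890
iter 4: u=1.433970  f(a)=+3.340e-08  f'(a)=-2.401e+00  a ← 9.515890 − (+3.340e-08/-2.401e+00) = 9.515890
iter 5: u=1.433970  f(a)=+7.105e-15  f'(a)=-2.401e+00  a ← 9.515890 − (+7.105e-15/-2.401e+00) = 9.515890
converged: |Δa| < 1e-12 after 5 iterations
sag = a·(cosh(S/(2a)) − 1) = 9.515890·(cosh(1.433970) − 1) = 11.579325
T_max/T_min = cosh(S/(2a)) = 2.216841

a=9.516 sag=11.579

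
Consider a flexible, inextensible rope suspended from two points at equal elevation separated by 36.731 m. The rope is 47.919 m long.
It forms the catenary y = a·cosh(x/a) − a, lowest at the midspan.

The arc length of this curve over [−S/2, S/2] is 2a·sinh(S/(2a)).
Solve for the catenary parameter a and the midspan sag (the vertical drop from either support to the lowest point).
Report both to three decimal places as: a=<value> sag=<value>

seed: a₀ = √(S³/(24(L−S))) = √(36.731³/(24·11.188)) = 13.585239
iter 1: u=1.351872  f(a)=+1.068e+00  f'(a)=-1.968e+00  a ← 13.585239 − (+1.068e+00/-1.968e+00) = 14.127790
iter 2: u=1.299956  f(a)=+6.731e-02  f'(a)=-1.727e+00  a ← 14.127790 − (+6.731e-02/-1.727e+00) = 14.166755
iter 3: u=1.296380  f(a)=+3.072e-04  f'(a)=-1.712e+00  a ← 14.166755 − (+3.072e-04/-1.712e+00) = 14.166935
iter 4: u=1.296364  f(a)=+6.461e-09  f'(a)=-1.712e+00  a ← 14.166935 − (+6.461e-09/-1.712e+00) = 14.166935
iter 5: u=1.296364  f(a)=+0.000e+00  f'(a)=-1.712e+00  a ← 14.166935 − (+0.000e+00/-1.712e+00) = 14.166935
converged: |Δa| < 1e-12 after 5 iterations
sag = a·(cosh(S/(2a)) − 1) = 14.166935·(cosh(1.296364) − 1) = 13.667570
T_max/T_min = cosh(S/(2a)) = 1.964751

a=14.167 sag=13.668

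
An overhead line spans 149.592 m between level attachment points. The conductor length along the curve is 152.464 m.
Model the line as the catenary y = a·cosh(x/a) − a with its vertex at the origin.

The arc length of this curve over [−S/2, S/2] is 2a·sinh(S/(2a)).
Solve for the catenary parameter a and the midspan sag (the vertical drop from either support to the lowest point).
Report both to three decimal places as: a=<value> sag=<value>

a=221.008 sag=12.778

seed: a₀ = √(S³/(24(L−S))) = √(149.592³/(24·2.872)) = 220.376212
iter 1: u=0.339401  f(a)=+1.659e-02  f'(a)=-2.637e-02  a ← 220.376212 − (+1.659e-02/-2.637e-02) = 221.005326
iter 2: u=0.338435  f(a)=+7.130e-05  f'(a)=-2.614e-02  a ← 221.005326 − (+7.130e-05/-2.614e-02) = 221.008053
iter 3: u=0.338431  f(a)=+1.330e-09  f'(a)=-2.614e-02  a ← 221.008053 − (+1.330e-09/-2.614e-02) = 221.008053
iter 4: u=0.338431  f(a)=+0.000e+00  f'(a)=-2.614e-02  a ← 221.008053 − (+0.000e+00/-2.614e-02) = 221.008053
converged: |Δa| < 1e-12 after 4 iterations
sag = a·(cosh(S/(2a)) − 1) = 221.008053·(cosh(0.338431) − 1) = 12.777912
T_max/T_min = cosh(S/(2a)) = 1.057816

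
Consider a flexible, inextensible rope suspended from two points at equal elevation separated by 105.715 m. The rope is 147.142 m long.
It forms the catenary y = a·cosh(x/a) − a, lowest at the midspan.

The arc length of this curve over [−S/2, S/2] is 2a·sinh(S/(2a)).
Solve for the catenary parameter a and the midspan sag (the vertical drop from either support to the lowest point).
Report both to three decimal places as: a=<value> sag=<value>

a=36.339 sag=45.717

seed: a₀ = √(S³/(24(L−S))) = √(105.715³/(24·41.427)) = 34.471292
iter 1: u=1.533377  f(a)=+5.152e+00  f'(a)=-3.018e+00  a ← 34.471292 − (+5.152e+00/-3.018e+00) = 36.178223
iter 2: u=1.461031  f(a)=+4.074e-01  f'(a)=-2.558e+00  a ← 36.178223 − (+4.074e-01/-2.558e+00) = 36.337475
iter 3: u=1.454628  f(a)=+3.031e-03  f'(a)=-2.520e+00  a ← 36.337475 − (+3.031e-03/-2.520e+00) = 36.338678
iter 4: u=1.454580  f(a)=+1.705e-07  f'(a)=-2.520e+00  a ← 36.338678 − (+1.705e-07/-2.520e+00) = 36.338678
iter 5: u=1.454580  f(a)=+2.842e-14  f'(a)=-2.520e+00  a ← 36.338678 − (+2.842e-14/-2.520e+00) = 36.338678
converged: |Δa| < 1e-12 after 5 iterations
sag = a·(cosh(S/(2a)) − 1) = 36.338678·(cosh(1.454580) − 1) = 45.717349
T_max/T_min = cosh(S/(2a)) = 2.258091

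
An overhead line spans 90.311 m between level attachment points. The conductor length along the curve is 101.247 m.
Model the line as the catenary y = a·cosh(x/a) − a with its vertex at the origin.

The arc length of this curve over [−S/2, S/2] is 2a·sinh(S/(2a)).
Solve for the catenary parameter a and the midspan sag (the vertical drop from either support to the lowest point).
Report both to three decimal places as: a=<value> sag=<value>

seed: a₀ = √(S³/(24(L−S))) = √(90.311³/(24·10.936)) = 52.975627
iter 1: u=0.852383  f(a)=+4.042e-01  f'(a)=-4.437e-01  a ← 52.975627 − (+4.042e-01/-4.437e-01) = 53.886747
iter 2: u=0.837970  f(a)=+1.066e-02  f'(a)=-4.205e-01  a ← 53.886747 − (+1.066e-02/-4.205e-01) = 53.912106
iter 3: u=0.837576  f(a)=+7.868e-06  f'(a)=-4.199e-01  a ← 53.912106 − (+7.868e-06/-4.199e-01) = 53.912125
iter 4: u=0.837576  f(a)=+4.292e-12  f'(a)=-4.199e-01  a ← 53.912125 − (+4.292e-12/-4.199e-01) = 53.912125
converged: |Δa| < 1e-12 after 4 iterations
sag = a·(cosh(S/(2a)) − 1) = 53.912125·(cosh(0.837576) − 1) = 20.042293
T_max/T_min = cosh(S/(2a)) = 1.371759

a=53.912 sag=20.042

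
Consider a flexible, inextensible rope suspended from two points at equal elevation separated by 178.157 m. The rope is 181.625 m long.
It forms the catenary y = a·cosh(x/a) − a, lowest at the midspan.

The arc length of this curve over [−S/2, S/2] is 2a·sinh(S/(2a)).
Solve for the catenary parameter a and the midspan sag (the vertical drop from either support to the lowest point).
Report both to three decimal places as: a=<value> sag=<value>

a=261.409 sag=15.325

seed: a₀ = √(S³/(24(L−S))) = √(178.157³/(24·3.468)) = 260.650865
iter 1: u=0.341754  f(a)=+2.031e-02  f'(a)=-2.692e-02  a ← 260.650865 − (+2.031e-02/-2.692e-02) = 261.405212
iter 2: u=0.340768  f(a)=+8.850e-05  f'(a)=-2.669e-02  a ← 261.405212 − (+8.850e-05/-2.669e-02) = 261.408528
iter 3: u=0.340764  f(a)=+1.697e-09  f'(a)=-2.669e-02  a ← 261.408528 − (+1.697e-09/-2.669e-02) = 261.408528
iter 4: u=0.340764  f(a)=+2.842e-14  f'(a)=-2.669e-02  a ← 261.408528 − (+2.842e-14/-2.669e-02) = 261.408528
converged: |Δa| < 1e-12 after 4 iterations
sag = a·(cosh(S/(2a)) − 1) = 261.408528·(cosh(0.340764) − 1) = 15.324789
T_max/T_min = cosh(S/(2a)) = 1.058624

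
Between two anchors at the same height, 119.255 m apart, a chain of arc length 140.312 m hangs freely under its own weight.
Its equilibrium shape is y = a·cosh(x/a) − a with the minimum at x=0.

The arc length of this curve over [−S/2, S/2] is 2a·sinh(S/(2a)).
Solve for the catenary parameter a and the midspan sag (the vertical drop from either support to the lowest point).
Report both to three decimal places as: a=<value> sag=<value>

a=59.407 sag=32.523

seed: a₀ = √(S³/(24(L−S))) = √(119.255³/(24·21.057)) = 57.931000
iter 1: u=1.029285  f(a)=+1.144e+00  f'(a)=-8.070e-01  a ← 57.931000 − (+1.144e+00/-8.070e-01) = 59.348636
iter 2: u=1.004699  f(a)=+4.334e-02  f'(a)=-7.469e-01  a ← 59.348636 − (+4.334e-02/-7.469e-01) = 59.406663
iter 3: u=1.003717  f(a)=+6.762e-05  f'(a)=-7.445e-01  a ← 59.406663 − (+6.762e-05/-7.445e-01) = 59.406754
iter 4: u=1.003716  f(a)=+1.652e-10  f'(a)=-7.445e-01  a ← 59.406754 − (+1.652e-10/-7.445e-01) = 59.406754
iter 5: u=1.003716  f(a)=+2.842e-14  f'(a)=-7.445e-01  a ← 59.406754 − (+2.842e-14/-7.445e-01) = 59.406754
converged: |Δa| < 1e-12 after 5 iterations
sag = a·(cosh(S/(2a)) − 1) = 59.406754·(cosh(1.003716) − 1) = 32.522712
T_max/T_min = cosh(S/(2a)) = 1.547458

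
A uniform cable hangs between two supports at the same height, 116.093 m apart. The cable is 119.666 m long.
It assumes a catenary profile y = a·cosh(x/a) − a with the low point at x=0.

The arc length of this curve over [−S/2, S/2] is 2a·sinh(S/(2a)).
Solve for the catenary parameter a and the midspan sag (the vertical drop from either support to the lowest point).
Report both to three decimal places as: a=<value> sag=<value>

seed: a₀ = √(S³/(24(L−S))) = √(116.093³/(24·3.573)) = 135.078716
iter 1: u=0.429724  f(a)=+3.314e-02  f'(a)=-5.389e-02  a ← 135.078716 − (+3.314e-02/-5.389e-02) = 135.693633
iter 2: u=0.427776  f(a)=+2.276e-04  f'(a)=-5.315e-02  a ← 135.693633 − (+2.276e-04/-5.315e-02) = 135.697916
iter 3: u=0.427763  f(a)=+1.091e-08  f'(a)=-5.314e-02  a ← 135.697916 − (+1.091e-08/-5.314e-02) = 135.697916
iter 4: u=0.427763  f(a)=+1.421e-14  f'(a)=-5.314e-02  a ← 135.697916 − (+1.421e-14/-5.314e-02) = 135.697916
converged: |Δa| < 1e-12 after 4 iterations
sag = a·(cosh(S/(2a)) − 1) = 135.697916·(cosh(0.427763) − 1) = 12.605531
T_max/T_min = cosh(S/(2a)) = 1.092894

a=135.698 sag=12.606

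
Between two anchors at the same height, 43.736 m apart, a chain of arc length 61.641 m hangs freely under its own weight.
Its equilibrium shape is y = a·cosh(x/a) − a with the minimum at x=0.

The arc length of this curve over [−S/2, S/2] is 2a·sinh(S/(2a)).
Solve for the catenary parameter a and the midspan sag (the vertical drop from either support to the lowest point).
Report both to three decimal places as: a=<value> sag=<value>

a=14.740 sag=19.424

seed: a₀ = √(S³/(24(L−S))) = √(43.736³/(24·17.905)) = 13.952943
iter 1: u=1.567268  f(a)=+2.332e+00  f'(a)=-3.255e+00  a ← 13.952943 − (+2.332e+00/-3.255e+00) = 14.669464
iter 2: u=1.490716  f(a)=+1.917e-01  f'(a)=-2.740e+00  a ← 14.669464 − (+1.917e-01/-2.740e+00) = 14.739425
iter 3: u=1.483640  f(a)=+1.551e-03  f'(a)=-2.696e+00  a ← 14.739425 − (+1.551e-03/-2.696e+00) = 14.740000
iter 4: u=1.483582  f(a)=+1.034e-07  f'(a)=-2.695e+00  a ← 14.740000 − (+1.034e-07/-2.695e+00) = 14.740000
iter 5: u=1.483582  f(a)=-7.105e-15  f'(a)=-2.695e+00  a ← 14.740000 − (-7.105e-15/-2.695e+00) = 14.740000
converged: |Δa| < 1e-12 after 5 iterations
sag = a·(cosh(S/(2a)) − 1) = 14.740000·(cosh(1.483582) − 1) = 19.423882
T_max/T_min = cosh(S/(2a)) = 2.317767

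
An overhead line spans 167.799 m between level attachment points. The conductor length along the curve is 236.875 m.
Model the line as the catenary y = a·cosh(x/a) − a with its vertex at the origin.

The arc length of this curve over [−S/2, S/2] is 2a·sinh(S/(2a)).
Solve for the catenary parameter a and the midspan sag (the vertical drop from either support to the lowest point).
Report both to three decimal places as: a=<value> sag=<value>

seed: a₀ = √(S³/(24(L−S))) = √(167.799³/(24·69.076)) = 53.384458
iter 1: u=1.571609  f(a)=+9.050e+00  f'(a)=-3.286e+00  a ← 53.384458 − (+9.050e+00/-3.286e+00) = 56.138488
iter 2: u=1.494509  f(a)=+7.475e-01  f'(a)=-2.764e+00  a ← 56.138488 − (+7.475e-01/-2.764e+00) = 56.408944
iter 3: u=1.487344  f(a)=+6.114e-03  f'(a)=-2.719e+00  a ← 56.408944 − (+6.114e-03/-2.719e+00) = 56.411193
iter 4: u=1.487285  f(a)=+4.164e-07  f'(a)=-2.718e+00  a ← 56.411193 − (+4.164e-07/-2.718e+00) = 56.411193
iter 5: u=1.487285  f(a)=+0.000e+00  f'(a)=-2.718e+00  a ← 56.411193 − (+0.000e+00/-2.718e+00) = 56.411193
converged: |Δa| < 1e-12 after 5 iterations
sag = a·(cosh(S/(2a)) − 1) = 56.411193·(cosh(1.487285) − 1) = 74.774416
T_max/T_min = cosh(S/(2a)) = 2.325524

a=56.411 sag=74.774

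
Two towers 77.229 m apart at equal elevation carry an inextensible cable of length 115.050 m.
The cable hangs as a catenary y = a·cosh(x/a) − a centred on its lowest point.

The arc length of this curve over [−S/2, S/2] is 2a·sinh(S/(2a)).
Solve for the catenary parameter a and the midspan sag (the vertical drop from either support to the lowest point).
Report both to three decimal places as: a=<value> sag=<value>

a=24.025 sag=38.316

seed: a₀ = √(S³/(24(L−S))) = √(77.229³/(24·37.821)) = 22.526748
iter 1: u=1.714162  f(a)=+5.962e+00  f'(a)=-4.454e+00  a ← 22.526748 − (+5.962e+00/-4.454e+00) = 23.865261
iter 2: u=1.618021  f(a)=+5.727e-01  f'(a)=-3.636e+00  a ← 23.865261 − (+5.727e-01/-3.636e+00) = 24.022768
iter 3: u=1.607413  f(a)=+6.524e-03  f'(a)=-3.553e+00  a ← 24.022768 − (+6.524e-03/-3.553e+00) = 24.024604
iter 4: u=1.607290  f(a)=+8.682e-07  f'(a)=-3.553e+00  a ← 24.024604 − (+8.682e-07/-3.553e+00) = 24.024604
iter 5: u=1.607290  f(a)=+0.000e+00  f'(a)=-3.553e+00  a ← 24.024604 − (+0.000e+00/-3.553e+00) = 24.024604
converged: |Δa| < 1e-12 after 5 iterations
sag = a·(cosh(S/(2a)) − 1) = 24.024604·(cosh(1.607290) − 1) = 38.315649
T_max/T_min = cosh(S/(2a)) = 2.594850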